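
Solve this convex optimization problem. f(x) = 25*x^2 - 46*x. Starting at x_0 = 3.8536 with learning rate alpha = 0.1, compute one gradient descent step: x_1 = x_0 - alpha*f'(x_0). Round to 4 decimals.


We compute the gradient at x_0 and apply the update.
f'(x) = 50*x - 46
f'(3.8536) = 50*3.8536 - 46 = 146.68
x_1 = 3.8536 - 0.1*146.68 = -10.8144


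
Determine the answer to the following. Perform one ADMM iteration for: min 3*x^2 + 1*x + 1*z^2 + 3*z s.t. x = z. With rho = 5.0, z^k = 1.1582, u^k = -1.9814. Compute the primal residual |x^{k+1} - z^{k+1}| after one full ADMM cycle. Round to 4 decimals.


ADMM iteration with rho = 5.0, z^k = 1.1582, u^k = -1.9814
Step 1: x-update.
Minimize 3*x^2 + 1*x + (5.0/2)*(x - 1.1582 - 1.9814)^2
FOC: (2*3 + 5.0)*x = -1 + 5.0*(1.1582 + 1.9814)
x^{k+1} = 1.3362
Step 2: z-update.
Minimize 1*z^2 + 3*z + (5.0/2)*(1.3362 - z - 1.9814)^2
FOC: (2*1 + 5.0)*z = -3 + 5.0*(1.3362 - 1.9814)
z^{k+1} = -0.8894
Step 3: u-update.
u^{k+1} = -1.9814 + 1.3362 + 0.8894 = 0.2442
Step 4: Primal residual = |1.3362 + 0.8894| = 2.2256


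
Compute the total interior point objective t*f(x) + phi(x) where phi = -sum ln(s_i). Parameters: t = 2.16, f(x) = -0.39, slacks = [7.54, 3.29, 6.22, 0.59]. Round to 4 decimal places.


Step 1: Compute log-barrier.
ln values: [2.0202, 1.1909, 1.8278, -0.5276]
phi = -(2.0202 + 1.1909 + 1.8278 - 0.5276) = -4.5112
Step 2: Compute augmented objective.
t*f(x) = 2.16*-0.39 = -0.8424
Total = -0.8424 - 4.5112 = -5.3536


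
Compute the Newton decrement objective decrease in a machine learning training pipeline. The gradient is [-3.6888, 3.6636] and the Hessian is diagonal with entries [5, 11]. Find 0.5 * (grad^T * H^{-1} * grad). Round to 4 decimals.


Step 1: H is diagonal, so H^(-1) * g = [-0.7378, 0.3331].
Step 2: g^T H^(-1) g = sum_i g_i^2 / H_ii
  = (-3.6888)^2/5 + (3.6636)^2/11
  = 2.7214 + 1.2202 = 3.9416
Step 3: Objective decrease = 0.5 * g^T H^(-1) g = 1.9708


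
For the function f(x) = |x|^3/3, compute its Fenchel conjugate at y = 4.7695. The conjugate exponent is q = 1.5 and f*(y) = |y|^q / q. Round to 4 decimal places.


The conjugate exponent q satisfies 1/p + 1/q = 1.
p = 3, so q = 3/(3 - 1) = 1.5
|y|^q = 4.7695^1.5 = 10.4162
f*(4.7695) = 10.4162 / 1.5 = 6.9441


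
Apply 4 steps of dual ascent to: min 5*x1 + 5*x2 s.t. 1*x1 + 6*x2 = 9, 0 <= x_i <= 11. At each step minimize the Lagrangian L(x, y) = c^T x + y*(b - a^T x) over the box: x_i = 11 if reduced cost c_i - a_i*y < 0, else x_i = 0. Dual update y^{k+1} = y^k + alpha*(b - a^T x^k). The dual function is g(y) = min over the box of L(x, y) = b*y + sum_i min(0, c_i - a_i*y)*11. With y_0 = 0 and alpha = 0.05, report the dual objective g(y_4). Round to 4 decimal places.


Dual ascent for LP: min 5*x1 + 5*x2, 1*x1 + 6*x2 = 9, 0 <= x_i <= 11
Step 1: y^k = 0.0, reduced costs: (5.0, 5.0)
  x^k = (0.0, 0.0), subgradient = b - a^T x = 9.0
  y^{k+1} = 0.0 + 0.05*9.0 = 0.45
Step 2: y^k = 0.45, reduced costs: (4.55, 2.3)
  x^k = (0.0, 0.0), subgradient = b - a^T x = 9.0
  y^{k+1} = 0.45 + 0.05*9.0 = 0.9
Step 3: y^k = 0.9, reduced costs: (4.1, -0.4)
  x^k = (0.0, 11.0), subgradient = b - a^T x = -57.0
  y^{k+1} = 0.9 + 0.05*-57.0 = -1.95
Step 4: y^k = -1.95, reduced costs: (6.95, 16.7)
  x^k = (0.0, 0.0), subgradient = b - a^T x = 9.0
  y^{k+1} = -1.95 + 0.05*9.0 = -1.5
Dual objective at y_4 = -1.5: reduced costs (6.5, 14.0), box minimizer x = (0.0, 0.0)
g(y_4) = b*y + (c1 - a1*y)*x1 + (c2 - a2*y)*x2 = 9*(-1.5) + 6.5*0.0 + 14.0*0.0 = -13.5 + 0.0 + 0.0 = -13.5


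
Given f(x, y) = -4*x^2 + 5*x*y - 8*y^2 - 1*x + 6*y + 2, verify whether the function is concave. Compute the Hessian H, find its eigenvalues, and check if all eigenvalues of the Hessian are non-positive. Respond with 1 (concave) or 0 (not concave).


The Hessian of f(x,y) = -4*x^2 + 5*x*y - 8*y^2 - 1*x + 6*y + 2 is:
H = [[-8, 5], [5, -16]]
Trace = -8 - 16 = -24
Determinant = -8*-16 - (5)^2 = 103
Discriminant = (-24)^2 - 4*103 = 164.0
Eigenvalues: lambda_1 = -18.4031, lambda_2 = -5.5969
The function is concave.

1


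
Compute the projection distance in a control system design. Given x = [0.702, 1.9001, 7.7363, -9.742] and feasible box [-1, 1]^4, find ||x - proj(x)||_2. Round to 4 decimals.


Project each component onto [-1, 1].
clip(0.702) = 0.702, clip(1.9001) = 1.0, clip(7.7363) = 1.0, clip(-9.742) = -1.0
Projection = [0.702, 1.0, 1.0, -1.0]
Squared diffs: [0.0, 0.8102, 45.3777, 76.4226]
Distance = sqrt(122.6105) = 11.073


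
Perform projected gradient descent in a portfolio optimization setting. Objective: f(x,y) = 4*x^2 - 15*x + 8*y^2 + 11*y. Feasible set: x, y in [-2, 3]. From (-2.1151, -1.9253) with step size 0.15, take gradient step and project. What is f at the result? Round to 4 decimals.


Step 1: Compute gradient at (-2.1151, -1.9253).
grad_x = 2*4*-2.1151 - 15 = -31.9208
grad_y = 2*8*-1.9253 + 11 = -19.8048
Step 2: Gradient step.
x_raw = -2.1151 - 0.15*-31.9208 = 2.673
y_raw = -1.9253 - 0.15*-19.8048 = 1.0454
Step 3: Project onto [-2, 3].
x_proj = clip(2.673) = 2.673
y_proj = clip(1.0454) = 1.0454
Step 4: Evaluate f.
f(2.673, 1.0454) = 8.7277


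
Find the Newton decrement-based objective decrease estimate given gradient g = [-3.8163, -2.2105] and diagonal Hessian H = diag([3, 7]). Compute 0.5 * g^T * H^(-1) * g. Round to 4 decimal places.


Step 1: H is diagonal, so H^(-1) * g = [-1.2721, -0.3158].
Step 2: g^T H^(-1) g = sum_i g_i^2 / H_ii
  = (-3.8163)^2/3 + (-2.2105)^2/7
  = 4.8547 + 0.698 = 5.5528
Step 3: Objective decrease = 0.5 * g^T H^(-1) g = 2.7764


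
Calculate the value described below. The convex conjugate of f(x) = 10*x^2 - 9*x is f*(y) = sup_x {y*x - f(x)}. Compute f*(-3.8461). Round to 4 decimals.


f*(y) = sup_x {y*x - a*x^2 - b*x} = sup_x {(y-b)*x - a*x^2}
FOC: (y - b) - 2a*x = 0 => x* = (y - b)/(2a)
x* = (-3.8461 + 9)/(2*10) = 0.2577
f*(-3.8461) = (y-b)^2/(4a) = (-3.8461 + 9)^2/(4*10)
= 26.5627/40 = 0.6641


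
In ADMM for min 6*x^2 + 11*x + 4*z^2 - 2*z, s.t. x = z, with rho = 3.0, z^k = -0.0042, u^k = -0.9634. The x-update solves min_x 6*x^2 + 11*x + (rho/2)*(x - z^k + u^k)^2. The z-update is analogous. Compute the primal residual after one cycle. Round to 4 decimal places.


ADMM iteration with rho = 3.0, z^k = -0.0042, u^k = -0.9634
Step 1: x-update.
Minimize 6*x^2 + 11*x + (3.0/2)*(x + 0.0042 - 0.9634)^2
FOC: (2*6 + 3.0)*x = -11 + 3.0*(-0.0042 + 0.9634)
x^{k+1} = -0.5415
Step 2: z-update.
Minimize 4*z^2 - 2*z + (3.0/2)*(-0.5415 - z - 0.9634)^2
FOC: (2*4 + 3.0)*z = 2 + 3.0*(-0.5415 - 0.9634)
z^{k+1} = -0.2286
Step 3: u-update.
u^{k+1} = -0.9634 - 0.5415 + 0.2286 = -1.2763
Step 4: Primal residual = |-0.5415 + 0.2286| = 0.3129


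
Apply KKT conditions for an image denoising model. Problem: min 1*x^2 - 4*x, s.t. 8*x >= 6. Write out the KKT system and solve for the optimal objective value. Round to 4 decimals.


Step 1: Try lambda = 0 (constraint inactive).
Stationarity: 2*1*x - 4 = 0
x* = 4/(2*1) = 2.0
Check constraint: 8*2.0 = 16.0 >= 6 -- satisfied.
Step 2: Compute optimal value.
f(x*) = 1*2.0^2 - 4*2.0 = -4.0


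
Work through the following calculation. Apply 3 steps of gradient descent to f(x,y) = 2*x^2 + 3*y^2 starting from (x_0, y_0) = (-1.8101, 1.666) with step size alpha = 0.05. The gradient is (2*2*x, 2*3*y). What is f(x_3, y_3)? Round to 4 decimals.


Gradient descent on f(x,y) = 2*x^2 + 3*y^2.
Starting point: (-1.8101, 1.666), alpha = 0.05
Step 1: grad_x = 2*2*-1.8101 = -7.2404, grad_y = 2*3*1.666 = 9.996
  x_1 = -1.8101 - 0.05*-7.2404 = -1.4481
  y_1 = 1.666 - 0.05*9.996 = 1.1662
Step 2: grad_x = 2*2*-1.4481 = -5.7923, grad_y = 2*3*1.1662 = 6.9972
  x_2 = -1.4481 - 0.05*-5.7923 = -1.1585
  y_2 = 1.1662 - 0.05*6.9972 = 0.8163
Step 3: grad_x = 2*2*-1.1585 = -4.6339, grad_y = 2*3*0.8163 = 4.898
  x_3 = -1.1585 - 0.05*-4.6339 = -0.9268
  y_3 = 0.8163 - 0.05*4.898 = 0.5714
f(-0.9268, 0.5714) = 2*(-0.9268)^2 + 3*0.5714^2 = 2.6974


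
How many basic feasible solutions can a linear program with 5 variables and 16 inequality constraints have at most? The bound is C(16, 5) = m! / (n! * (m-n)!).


Each vertex corresponds to some choice of n active constraints out of m, so the number of vertices is at most C(m, n) = m! / (n!(m-n)!).
m = 16, n = 5
Numerator: 16 * 15 * 14 * 13 * 12
Denominator: 5! = 120
C(16, 5) = 4368


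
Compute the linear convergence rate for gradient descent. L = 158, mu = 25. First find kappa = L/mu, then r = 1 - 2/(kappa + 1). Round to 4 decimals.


Step 1: Compute the condition number.
kappa = L/mu = 158/25 = 6.32
Step 2: Compute the convergence rate.
r = 1 - 2/(kappa + 1) = 1 - 2*mu/(L + mu) = (L - mu)/(L + mu) = 133/183 = 0.7268


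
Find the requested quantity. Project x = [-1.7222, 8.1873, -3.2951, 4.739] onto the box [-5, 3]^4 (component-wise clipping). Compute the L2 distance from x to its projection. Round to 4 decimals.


Project each component onto [-5, 3].
clip(-1.7222) = -1.7222, clip(8.1873) = 3.0, clip(-3.2951) = -3.2951, clip(4.739) = 3.0
Projection = [-1.7222, 3.0, -3.2951, 3.0]
Squared diffs: [0.0, 26.9081, 0.0, 3.0241]
Distance = sqrt(29.9322) = 5.471


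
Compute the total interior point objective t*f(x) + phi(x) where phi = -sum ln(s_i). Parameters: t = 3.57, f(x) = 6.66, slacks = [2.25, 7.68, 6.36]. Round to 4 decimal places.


Step 1: Compute log-barrier.
ln values: [0.8109, 2.0386, 1.85]
phi = -(0.8109 + 2.0386 + 1.85) = -4.6996
Step 2: Compute augmented objective.
t*f(x) = 3.57*6.66 = 23.7762
Total = 23.7762 - 4.6996 = 19.0766


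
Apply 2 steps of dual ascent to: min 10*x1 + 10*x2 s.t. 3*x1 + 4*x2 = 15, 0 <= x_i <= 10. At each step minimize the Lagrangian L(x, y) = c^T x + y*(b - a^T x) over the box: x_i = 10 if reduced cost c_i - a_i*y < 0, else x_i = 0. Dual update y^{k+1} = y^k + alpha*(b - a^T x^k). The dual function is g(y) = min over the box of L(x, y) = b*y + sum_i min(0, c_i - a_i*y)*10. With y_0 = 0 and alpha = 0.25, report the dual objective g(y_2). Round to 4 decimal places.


Dual ascent for LP: min 10*x1 + 10*x2, 3*x1 + 4*x2 = 15, 0 <= x_i <= 10
Step 1: y^k = 0.0, reduced costs: (10.0, 10.0)
  x^k = (0.0, 0.0), subgradient = b - a^T x = 15.0
  y^{k+1} = 0.0 + 0.25*15.0 = 3.75
Step 2: y^k = 3.75, reduced costs: (-1.25, -5.0)
  x^k = (10.0, 10.0), subgradient = b - a^T x = -55.0
  y^{k+1} = 3.75 + 0.25*-55.0 = -10.0
Dual objective at y_2 = -10.0: reduced costs (40.0, 50.0), box minimizer x = (0.0, 0.0)
g(y_2) = b*y + (c1 - a1*y)*x1 + (c2 - a2*y)*x2 = 15*(-10.0) + 40.0*0.0 + 50.0*0.0 = -150.0 + 0.0 + 0.0 = -150.0


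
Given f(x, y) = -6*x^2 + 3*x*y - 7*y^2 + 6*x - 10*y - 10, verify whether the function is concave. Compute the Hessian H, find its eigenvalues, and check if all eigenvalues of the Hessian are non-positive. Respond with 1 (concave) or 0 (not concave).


The Hessian of f(x,y) = -6*x^2 + 3*x*y - 7*y^2 + 6*x - 10*y - 10 is:
H = [[-12, 3], [3, -14]]
Trace = -12 - 14 = -26
Determinant = -12*-14 - (3)^2 = 159
Discriminant = (-26)^2 - 4*159 = 40.0
Eigenvalues: lambda_1 = -16.1623, lambda_2 = -9.8377
The function is concave.

1


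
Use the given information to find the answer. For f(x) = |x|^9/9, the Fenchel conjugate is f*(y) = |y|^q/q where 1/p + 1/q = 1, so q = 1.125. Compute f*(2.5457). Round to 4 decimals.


The conjugate exponent q satisfies 1/p + 1/q = 1.
p = 9, so q = 9/(9 - 1) = 1.125
|y|^q = 2.5457^1.125 = 2.8611
f*(2.5457) = 2.8611 / 1.125 = 2.5432


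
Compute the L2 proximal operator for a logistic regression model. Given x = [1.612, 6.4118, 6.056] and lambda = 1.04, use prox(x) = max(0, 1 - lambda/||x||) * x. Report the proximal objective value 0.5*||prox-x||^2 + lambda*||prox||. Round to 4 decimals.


Step 1: Compute ||x||.
||x|| = 8.9658
Step 2: Compute scaling factor.
scale = max(0, 1 - 1.04/8.9658) = 0.884
Step 3: prox(x) = [1.425, 5.6681, 5.3535]
||prox(x)|| = 7.9258
Step 4: Proximal objective.
0.5*||prox-x||^2 = 0.5408
lambda*||prox|| = 8.2428
Total = 8.7836


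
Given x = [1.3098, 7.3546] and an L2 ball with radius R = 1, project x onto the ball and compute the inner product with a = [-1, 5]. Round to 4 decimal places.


Step 1: Compute ||x|| (intermediates to 6 decimals).
||x|| = sqrt(1.3098^2 + 7.3546^2) = 7.470322
Step 2: Project.
Since ||x|| > R, scale = R/||x|| = 1/7.470322 = 0.133863, proj(x) = scale * x
proj(x) = [0.175334, 0.984509]
Step 3: Dot product.
a^T * proj(x) = -1*0.175334 + 5*0.984509 = 4.7472


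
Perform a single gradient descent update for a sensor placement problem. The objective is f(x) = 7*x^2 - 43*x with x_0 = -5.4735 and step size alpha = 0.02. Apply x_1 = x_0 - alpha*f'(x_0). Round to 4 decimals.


We compute the gradient at x_0 and apply the update.
f'(x) = 14*x - 43
f'(-5.4735) = 14*-5.4735 - 43 = -119.629
x_1 = -5.4735 - 0.02*-119.629 = -3.0809


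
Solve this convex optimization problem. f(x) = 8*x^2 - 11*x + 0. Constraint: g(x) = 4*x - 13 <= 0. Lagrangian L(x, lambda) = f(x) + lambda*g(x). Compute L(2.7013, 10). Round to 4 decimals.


Step 1: Evaluate f(x).
f(2.7013) = 8*2.7013^2 - 11*2.7013 + 0 = 28.6619
Step 2: Evaluate g(x).
g(2.7013) = 4*2.7013 - 13 = -2.1948
Step 3: Compute Lagrangian.
L = 28.6619 + 10*-2.1948 = 6.7139


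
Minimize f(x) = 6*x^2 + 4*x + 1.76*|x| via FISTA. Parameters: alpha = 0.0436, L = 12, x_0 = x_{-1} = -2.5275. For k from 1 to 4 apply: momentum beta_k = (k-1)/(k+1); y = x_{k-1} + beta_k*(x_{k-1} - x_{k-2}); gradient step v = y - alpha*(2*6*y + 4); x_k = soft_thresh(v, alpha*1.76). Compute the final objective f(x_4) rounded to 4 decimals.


FISTA on f(x) = 6*x^2 + 4*x + 1.76*|x|
L = 12, alpha = 0.0436
Iteration 1: beta = 0.0, y = -2.5275 + 0.0*(-2.5275 + 2.5275) = -2.5275
  grad(y) = -26.33, v = y - alpha*grad = -1.3795
  prox(v) = soft_thresh(-1.3795, 0.0767) = -1.3028
Iteration 2: beta = 0.3333, y = -1.3028 + 0.3333*(-1.3028 + 2.5275) = -0.8945
  grad(y) = -6.7344, v = y - alpha*grad = -0.6009
  prox(v) = soft_thresh(-0.6009, 0.0767) = -0.5242
Iteration 3: beta = 0.5, y = -0.5242 + 0.5*(-0.5242 + 1.3028) = -0.1349
  grad(y) = 2.3814, v = y - alpha*grad = -0.2387
  prox(v) = soft_thresh(-0.2387, 0.0767) = -0.162
Iteration 4: beta = 0.6, y = -0.162 + 0.6*(-0.162 + 0.5242) = 0.0553
  grad(y) = 4.6642, v = y - alpha*grad = -0.148
  prox(v) = soft_thresh(-0.148, 0.0767) = -0.0713
f(x_4) = 6*(-0.0713)^2 + 4*(-0.0713) + 1.76*|-0.0713| = -0.1292


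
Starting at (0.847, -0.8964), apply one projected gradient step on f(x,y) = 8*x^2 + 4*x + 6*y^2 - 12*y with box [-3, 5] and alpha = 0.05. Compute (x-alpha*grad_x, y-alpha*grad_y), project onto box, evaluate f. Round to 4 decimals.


Step 1: Compute gradient at (0.847, -0.8964).
grad_x = 2*8*0.847 + 4 = 17.552
grad_y = 2*6*-0.8964 - 12 = -22.7568
Step 2: Gradient step.
x_raw = 0.847 - 0.05*17.552 = -0.0306
y_raw = -0.8964 - 0.05*-22.7568 = 0.2414
Step 3: Project onto [-3, 5].
x_proj = clip(-0.0306) = -0.0306
y_proj = clip(0.2414) = 0.2414
Step 4: Evaluate f.
f(-0.0306, 0.2414) = -2.6624


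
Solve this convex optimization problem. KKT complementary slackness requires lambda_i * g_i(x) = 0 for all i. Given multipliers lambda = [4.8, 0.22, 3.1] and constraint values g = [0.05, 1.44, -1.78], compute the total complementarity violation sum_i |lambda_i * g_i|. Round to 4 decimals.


KKT complementary slackness check:
lambda_1 * g_1 = 4.8 * 0.05 = 0.24
lambda_2 * g_2 = 0.22 * 1.44 = 0.3168
lambda_3 * g_3 = 3.1 * -1.78 = -5.518
Total violation = 0.24 + 0.3168 + 5.518 = 6.0748


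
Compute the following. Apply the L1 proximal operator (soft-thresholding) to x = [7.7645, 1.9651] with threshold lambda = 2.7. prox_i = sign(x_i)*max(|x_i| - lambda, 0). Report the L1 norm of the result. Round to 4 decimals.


Soft-thresholding with lambda = 2.7:
prox(7.7645) = sign(7.7645)*max(|7.7645| - 2.7, 0) = 5.0645
prox(1.9651) = sign(1.9651)*max(|1.9651| - 2.7, 0) = 0.0
prox(x) = [5.0645, 0.0]
||prox(x)||_1 = 5.0645 + 0.0 = 5.0645


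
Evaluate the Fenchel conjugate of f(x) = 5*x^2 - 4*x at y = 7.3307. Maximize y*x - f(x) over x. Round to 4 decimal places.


f*(y) = sup_x {y*x - a*x^2 - b*x} = sup_x {(y-b)*x - a*x^2}
FOC: (y - b) - 2a*x = 0 => x* = (y - b)/(2a)
x* = (7.3307 + 4)/(2*5) = 1.1331
f*(7.3307) = (y-b)^2/(4a) = (7.3307 + 4)^2/(4*5)
= 128.3848/20 = 6.4192


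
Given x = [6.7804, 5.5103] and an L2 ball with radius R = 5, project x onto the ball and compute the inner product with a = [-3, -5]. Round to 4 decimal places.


Step 1: Compute ||x|| (intermediates to 6 decimals).
||x|| = sqrt(6.7804^2 + 5.5103^2) = 8.737118
Step 2: Project.
Since ||x|| > R, scale = R/||x|| = 5/8.737118 = 0.572271, proj(x) = scale * x
proj(x) = [3.880226, 3.153385]
Step 3: Dot product.
a^T * proj(x) = -3*3.880226 - 5*3.153385 = -27.4076


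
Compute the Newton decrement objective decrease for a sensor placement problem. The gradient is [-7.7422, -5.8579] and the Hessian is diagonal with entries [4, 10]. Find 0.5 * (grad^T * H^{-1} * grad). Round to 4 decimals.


Step 1: H is diagonal, so H^(-1) * g = [-1.9356, -0.5858].
Step 2: g^T H^(-1) g = sum_i g_i^2 / H_ii
  = (-7.7422)^2/4 + (-5.8579)^2/10
  = 14.9854 + 3.4315 = 18.4169
Step 3: Objective decrease = 0.5 * g^T H^(-1) g = 9.2085


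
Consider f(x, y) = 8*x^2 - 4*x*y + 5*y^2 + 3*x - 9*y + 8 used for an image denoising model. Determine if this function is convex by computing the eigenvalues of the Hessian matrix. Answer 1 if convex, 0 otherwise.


The Hessian of f(x,y) = 8*x^2 - 4*x*y + 5*y^2 + 3*x - 9*y + 8 is:
H = [[16, -4], [-4, 10]]
Trace = 16 + 10 = 26
Determinant = 16*10 - (-4)^2 = 144
Discriminant = (26)^2 - 4*144 = 100.0
Eigenvalues: lambda_1 = 8.0, lambda_2 = 18.0
The function is convex.

1


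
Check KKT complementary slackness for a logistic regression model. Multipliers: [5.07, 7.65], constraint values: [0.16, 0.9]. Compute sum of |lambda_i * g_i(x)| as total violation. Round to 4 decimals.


KKT complementary slackness check:
lambda_1 * g_1 = 5.07 * 0.16 = 0.8112
lambda_2 * g_2 = 7.65 * 0.9 = 6.885
Total violation = 0.8112 + 6.885 = 7.6962


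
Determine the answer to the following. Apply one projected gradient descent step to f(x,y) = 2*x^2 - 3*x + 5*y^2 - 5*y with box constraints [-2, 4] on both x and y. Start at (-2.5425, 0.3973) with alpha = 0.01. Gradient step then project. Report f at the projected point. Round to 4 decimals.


Step 1: Compute gradient at (-2.5425, 0.3973).
grad_x = 2*2*-2.5425 - 3 = -13.17
grad_y = 2*5*0.3973 - 5 = -1.027
Step 2: Gradient step.
x_raw = -2.5425 - 0.01*-13.17 = -2.4108
y_raw = 0.3973 - 0.01*-1.027 = 0.4076
Step 3: Project onto [-2, 4].
x_proj = clip(-2.4108) = -2.0
y_proj = clip(0.4076) = 0.4076
Step 4: Evaluate f.
f(-2.0, 0.4076) = 12.7927


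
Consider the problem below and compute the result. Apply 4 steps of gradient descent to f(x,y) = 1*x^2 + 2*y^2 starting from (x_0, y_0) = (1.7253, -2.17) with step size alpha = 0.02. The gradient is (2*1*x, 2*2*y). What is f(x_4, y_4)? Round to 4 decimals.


Gradient descent on f(x,y) = 1*x^2 + 2*y^2.
Starting point: (1.7253, -2.17), alpha = 0.02
Step 1: grad_x = 2*1*1.7253 = 3.4506, grad_y = 2*2*-2.17 = -8.68
  x_1 = 1.7253 - 0.02*3.4506 = 1.6563
  y_1 = -2.17 - 0.02*-8.68 = -1.9964
Step 2: grad_x = 2*1*1.6563 = 3.3126, grad_y = 2*2*-1.9964 = -7.9856
  x_2 = 1.6563 - 0.02*3.3126 = 1.59
  y_2 = -1.9964 - 0.02*-7.9856 = -1.8367
Step 3: grad_x = 2*1*1.59 = 3.1801, grad_y = 2*2*-1.8367 = -7.3468
  x_3 = 1.59 - 0.02*3.1801 = 1.5264
  y_3 = -1.8367 - 0.02*-7.3468 = -1.6898
Step 4: grad_x = 2*1*1.5264 = 3.0529, grad_y = 2*2*-1.6898 = -6.759
  x_4 = 1.5264 - 0.02*3.0529 = 1.4654
  y_4 = -1.6898 - 0.02*-6.759 = -1.5546
f(1.4654, -1.5546) = 1*1.4654^2 + 2*(-1.5546)^2 = 6.9807


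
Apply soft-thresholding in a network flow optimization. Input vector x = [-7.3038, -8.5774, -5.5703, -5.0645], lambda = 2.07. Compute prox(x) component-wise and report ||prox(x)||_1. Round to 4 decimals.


Soft-thresholding with lambda = 2.07:
prox(-7.3038) = sign(-7.3038)*max(|-7.3038| - 2.07, 0) = -5.2338
prox(-8.5774) = sign(-8.5774)*max(|-8.5774| - 2.07, 0) = -6.5074
prox(-5.5703) = sign(-5.5703)*max(|-5.5703| - 2.07, 0) = -3.5003
prox(-5.0645) = sign(-5.0645)*max(|-5.0645| - 2.07, 0) = -2.9945
prox(x) = [-5.2338, -6.5074, -3.5003, -2.9945]
||prox(x)||_1 = 5.2338 + 6.5074 + 3.5003 + 2.9945 = 18.236


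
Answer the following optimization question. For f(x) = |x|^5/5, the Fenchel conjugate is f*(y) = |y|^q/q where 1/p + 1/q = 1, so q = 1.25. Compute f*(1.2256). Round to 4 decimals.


The conjugate exponent q satisfies 1/p + 1/q = 1.
p = 5, so q = 5/(5 - 1) = 1.25
|y|^q = 1.2256^1.25 = 1.2895
f*(1.2256) = 1.2895 / 1.25 = 1.0316


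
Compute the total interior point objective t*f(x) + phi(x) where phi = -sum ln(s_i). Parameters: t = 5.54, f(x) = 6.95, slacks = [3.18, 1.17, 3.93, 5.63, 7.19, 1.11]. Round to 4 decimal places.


Step 1: Compute log-barrier.
ln values: [1.1569, 0.157, 1.3686, 1.7281, 1.9727, 0.1044]
phi = -(1.1569 + 0.157 + 1.3686 + 1.7281 + 1.9727 + 0.1044) = -6.4877
Step 2: Compute augmented objective.
t*f(x) = 5.54*6.95 = 38.503
Total = 38.503 - 6.4877 = 32.0153


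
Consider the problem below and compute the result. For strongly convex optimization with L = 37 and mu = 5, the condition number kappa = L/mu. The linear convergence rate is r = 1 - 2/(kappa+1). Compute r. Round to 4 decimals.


Step 1: Compute the condition number.
kappa = L/mu = 37/5 = 7.4
Step 2: Compute the convergence rate.
r = 1 - 2/(kappa + 1) = 1 - 2*mu/(L + mu) = (L - mu)/(L + mu) = 32/42 = 0.7619


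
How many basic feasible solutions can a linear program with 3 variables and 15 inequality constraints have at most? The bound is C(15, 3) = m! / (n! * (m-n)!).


Each vertex corresponds to some choice of n active constraints out of m, so the number of vertices is at most C(m, n) = m! / (n!(m-n)!).
m = 15, n = 3
Numerator: 15 * 14 * 13
Denominator: 3! = 6
C(15, 3) = 455


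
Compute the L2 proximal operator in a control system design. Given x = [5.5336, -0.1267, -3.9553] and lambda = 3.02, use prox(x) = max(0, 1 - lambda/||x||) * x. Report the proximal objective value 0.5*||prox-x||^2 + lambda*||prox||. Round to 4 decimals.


Step 1: Compute ||x||.
||x|| = 6.803
Step 2: Compute scaling factor.
scale = max(0, 1 - 3.02/6.803) = 0.5561
Step 3: prox(x) = [3.0771, -0.0705, -2.1995]
||prox(x)|| = 3.783
Step 4: Proximal objective.
0.5*||prox-x||^2 = 4.5602
lambda*||prox|| = 11.4247
Total = 15.9849


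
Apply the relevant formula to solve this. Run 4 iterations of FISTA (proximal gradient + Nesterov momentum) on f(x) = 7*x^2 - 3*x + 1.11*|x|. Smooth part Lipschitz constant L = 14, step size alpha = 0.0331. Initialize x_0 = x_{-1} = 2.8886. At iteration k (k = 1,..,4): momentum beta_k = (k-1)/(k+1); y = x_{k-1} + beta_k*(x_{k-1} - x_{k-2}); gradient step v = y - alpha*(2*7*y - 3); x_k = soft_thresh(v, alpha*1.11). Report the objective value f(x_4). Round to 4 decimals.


FISTA on f(x) = 7*x^2 - 3*x + 1.11*|x|
L = 14, alpha = 0.0331
Iteration 1: beta = 0.0, y = 2.8886 + 0.0*(2.8886 - 2.8886) = 2.8886
  grad(y) = 37.4404, v = y - alpha*grad = 1.6493
  prox(v) = soft_thresh(1.6493, 0.0367) = 1.6126
Iteration 2: beta = 0.3333, y = 1.6126 + 0.3333*(1.6126 - 2.8886) = 1.1872
  grad(y) = 13.6214, v = y - alpha*grad = 0.7364
  prox(v) = soft_thresh(0.7364, 0.0367) = 0.6996
Iteration 3: beta = 0.5, y = 0.6996 + 0.5*(0.6996 - 1.6126) = 0.2432
  grad(y) = 0.4042, v = y - alpha*grad = 0.2298
  prox(v) = soft_thresh(0.2298, 0.0367) = 0.193
Iteration 4: beta = 0.6, y = 0.193 + 0.6*(0.193 - 0.6996) = -0.1109
  grad(y) = -4.5529, v = y - alpha*grad = 0.0398
  prox(v) = soft_thresh(0.0398, 0.0367) = 0.003
f(x_4) = 7*0.003^2 - 3*0.003 + 1.11*|0.003| = -0.0057


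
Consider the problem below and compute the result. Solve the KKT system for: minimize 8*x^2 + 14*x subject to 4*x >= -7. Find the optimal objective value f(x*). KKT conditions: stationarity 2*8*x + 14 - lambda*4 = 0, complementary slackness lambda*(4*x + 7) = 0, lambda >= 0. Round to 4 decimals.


Step 1: Try lambda = 0 (constraint inactive).
Stationarity: 2*8*x + 14 = 0
x* = -14/(2*8) = -0.875
Check constraint: 4*-0.875 = -3.5 >= -7 -- satisfied.
Step 2: Compute optimal value.
f(x*) = 8*(-0.875)^2 + 14*(-0.875) = -6.125


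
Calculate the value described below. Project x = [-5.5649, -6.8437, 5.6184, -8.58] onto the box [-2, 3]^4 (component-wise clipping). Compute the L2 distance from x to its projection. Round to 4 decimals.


Project each component onto [-2, 3].
clip(-5.5649) = -2.0, clip(-6.8437) = -2.0, clip(5.6184) = 3.0, clip(-8.58) = -2.0
Projection = [-2.0, -2.0, 3.0, -2.0]
Squared diffs: [12.7085, 23.4614, 6.856, 43.2964]
Distance = sqrt(86.3223) = 9.291


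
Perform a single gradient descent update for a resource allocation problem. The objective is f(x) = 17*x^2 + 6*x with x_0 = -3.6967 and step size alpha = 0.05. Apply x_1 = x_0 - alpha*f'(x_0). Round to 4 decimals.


We compute the gradient at x_0 and apply the update.
f'(x) = 34*x + 6
f'(-3.6967) = 34*-3.6967 + 6 = -119.6878
x_1 = -3.6967 - 0.05*-119.6878 = 2.2877


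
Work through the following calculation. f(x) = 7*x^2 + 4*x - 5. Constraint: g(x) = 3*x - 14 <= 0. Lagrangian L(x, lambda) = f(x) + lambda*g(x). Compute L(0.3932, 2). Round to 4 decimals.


Step 1: Evaluate f(x).
f(0.3932) = 7*0.3932^2 + 4*0.3932 - 5 = -2.345
Step 2: Evaluate g(x).
g(0.3932) = 3*0.3932 - 14 = -12.8204
Step 3: Compute Lagrangian.
L = -2.345 + 2*-12.8204 = -27.9858


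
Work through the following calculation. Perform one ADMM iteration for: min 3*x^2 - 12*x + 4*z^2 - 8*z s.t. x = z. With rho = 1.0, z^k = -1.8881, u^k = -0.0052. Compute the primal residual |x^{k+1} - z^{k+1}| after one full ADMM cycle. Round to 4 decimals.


ADMM iteration with rho = 1.0, z^k = -1.8881, u^k = -0.0052
Step 1: x-update.
Minimize 3*x^2 - 12*x + (1.0/2)*(x + 1.8881 - 0.0052)^2
FOC: (2*3 + 1.0)*x = 12 + 1.0*(-1.8881 + 0.0052)
x^{k+1} = 1.4453
Step 2: z-update.
Minimize 4*z^2 - 8*z + (1.0/2)*(1.4453 - z - 0.0052)^2
FOC: (2*4 + 1.0)*z = 8 + 1.0*(1.4453 - 0.0052)
z^{k+1} = 1.0489
Step 3: u-update.
u^{k+1} = -0.0052 + 1.4453 - 1.0489 = 0.3912
Step 4: Primal residual = |1.4453 - 1.0489| = 0.3964


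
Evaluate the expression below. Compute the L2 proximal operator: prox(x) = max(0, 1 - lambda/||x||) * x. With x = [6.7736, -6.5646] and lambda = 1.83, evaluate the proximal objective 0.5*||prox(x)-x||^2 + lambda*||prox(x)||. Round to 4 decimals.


Step 1: Compute ||x||.
||x|| = 9.4327
Step 2: Compute scaling factor.
scale = max(0, 1 - 1.83/9.4327) = 0.806
Step 3: prox(x) = [5.4595, -5.291]
||prox(x)|| = 7.6027
Step 4: Proximal objective.
0.5*||prox-x||^2 = 1.6745
lambda*||prox|| = 13.9129
Total = 15.5874


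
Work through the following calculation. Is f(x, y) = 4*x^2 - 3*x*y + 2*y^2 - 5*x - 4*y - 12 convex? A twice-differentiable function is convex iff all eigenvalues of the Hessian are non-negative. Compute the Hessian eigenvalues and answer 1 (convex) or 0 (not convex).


The Hessian of f(x,y) = 4*x^2 - 3*x*y + 2*y^2 - 5*x - 4*y - 12 is:
H = [[8, -3], [-3, 4]]
Trace = 8 + 4 = 12
Determinant = 8*4 - (-3)^2 = 23
Discriminant = (12)^2 - 4*23 = 52.0
Eigenvalues: lambda_1 = 2.3944, lambda_2 = 9.6056
The function is convex.

1


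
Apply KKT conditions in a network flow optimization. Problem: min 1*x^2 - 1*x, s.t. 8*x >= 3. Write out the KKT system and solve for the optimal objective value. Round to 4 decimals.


Step 1: Try lambda = 0 (constraint inactive).
Stationarity: 2*1*x - 1 = 0
x* = 1/(2*1) = 0.5
Check constraint: 8*0.5 = 4.0 >= 3 -- satisfied.
Step 2: Compute optimal value.
f(x*) = 1*0.5^2 - 1*0.5 = -0.25


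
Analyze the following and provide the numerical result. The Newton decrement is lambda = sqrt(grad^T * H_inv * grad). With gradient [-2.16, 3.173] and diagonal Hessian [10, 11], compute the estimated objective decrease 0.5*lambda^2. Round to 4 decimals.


Step 1: H is diagonal, so H^(-1) * g = [-0.216, 0.2885].
Step 2: g^T H^(-1) g = sum_i g_i^2 / H_ii
  = (-2.16)^2/10 + (3.173)^2/11
  = 0.4666 + 0.9153 = 1.3818
Step 3: Objective decrease = 0.5 * g^T H^(-1) g = 0.6909


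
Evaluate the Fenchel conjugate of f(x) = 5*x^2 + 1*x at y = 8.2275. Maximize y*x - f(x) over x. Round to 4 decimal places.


f*(y) = sup_x {y*x - a*x^2 - b*x} = sup_x {(y-b)*x - a*x^2}
FOC: (y - b) - 2a*x = 0 => x* = (y - b)/(2a)
x* = (8.2275 - 1)/(2*5) = 0.7228
f*(8.2275) = (y-b)^2/(4a) = (8.2275 - 1)^2/(4*5)
= 52.2368/20 = 2.6118


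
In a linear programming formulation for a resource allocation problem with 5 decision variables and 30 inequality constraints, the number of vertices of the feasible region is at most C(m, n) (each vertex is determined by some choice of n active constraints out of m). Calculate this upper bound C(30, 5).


Each vertex corresponds to some choice of n active constraints out of m, so the number of vertices is at most C(m, n) = m! / (n!(m-n)!).
m = 30, n = 5
Numerator: 30 * 29 * 28 * 27 * 26
Denominator: 5! = 120
C(30, 5) = 142506


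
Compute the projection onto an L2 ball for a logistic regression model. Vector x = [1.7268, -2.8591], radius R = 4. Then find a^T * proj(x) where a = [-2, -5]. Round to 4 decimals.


Step 1: Compute ||x|| (intermediates to 6 decimals).
||x|| = sqrt(1.7268^2 + (-2.8591)^2) = 3.340103
Step 2: Project.
Since ||x|| <= R, proj = x (no scaling needed).
proj(x) = [1.7268, -2.8591]
Step 3: Dot product.
a^T * proj(x) = -2*1.7268 - 5*(-2.8591) = 10.8419


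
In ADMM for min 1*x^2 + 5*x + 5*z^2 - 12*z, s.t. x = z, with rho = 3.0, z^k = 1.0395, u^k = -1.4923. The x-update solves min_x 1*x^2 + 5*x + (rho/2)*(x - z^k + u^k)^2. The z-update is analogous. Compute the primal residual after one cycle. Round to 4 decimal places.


ADMM iteration with rho = 3.0, z^k = 1.0395, u^k = -1.4923
Step 1: x-update.
Minimize 1*x^2 + 5*x + (3.0/2)*(x - 1.0395 - 1.4923)^2
FOC: (2*1 + 3.0)*x = -5 + 3.0*(1.0395 + 1.4923)
x^{k+1} = 0.5191
Step 2: z-update.
Minimize 5*z^2 - 12*z + (3.0/2)*(0.5191 - z - 1.4923)^2
FOC: (2*5 + 3.0)*z = 12 + 3.0*(0.5191 - 1.4923)
z^{k+1} = 0.6985
Step 3: u-update.
u^{k+1} = -1.4923 + 0.5191 - 0.6985 = -1.6717
Step 4: Primal residual = |0.5191 - 0.6985| = 0.1794


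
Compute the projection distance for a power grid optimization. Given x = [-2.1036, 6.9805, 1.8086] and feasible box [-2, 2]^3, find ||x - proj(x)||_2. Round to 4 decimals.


Project each component onto [-2, 2].
clip(-2.1036) = -2.0, clip(6.9805) = 2.0, clip(1.8086) = 1.8086
Projection = [-2.0, 2.0, 1.8086]
Squared diffs: [0.0107, 24.8054, 0.0]
Distance = sqrt(24.8161) = 4.9816


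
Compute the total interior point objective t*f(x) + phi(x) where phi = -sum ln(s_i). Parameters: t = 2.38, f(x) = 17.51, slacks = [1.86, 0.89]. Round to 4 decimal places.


Step 1: Compute log-barrier.
ln values: [0.6206, -0.1165]
phi = -(0.6206 - 0.1165) = -0.504
Step 2: Compute augmented objective.
t*f(x) = 2.38*17.51 = 41.6738
Total = 41.6738 - 0.504 = 41.1698


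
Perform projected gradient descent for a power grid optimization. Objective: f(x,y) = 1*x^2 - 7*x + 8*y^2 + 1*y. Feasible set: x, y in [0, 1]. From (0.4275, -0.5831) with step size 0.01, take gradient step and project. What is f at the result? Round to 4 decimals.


Step 1: Compute gradient at (0.4275, -0.5831).
grad_x = 2*1*0.4275 - 7 = -6.145
grad_y = 2*8*-0.5831 + 1 = -8.3296
Step 2: Gradient step.
x_raw = 0.4275 - 0.01*-6.145 = 0.489
y_raw = -0.5831 - 0.01*-8.3296 = -0.4998
Step 3: Project onto [0, 1].
x_proj = clip(0.489) = 0.489
y_proj = clip(-0.4998) = 0.0
Step 4: Evaluate f.
f(0.489, 0.0) = -3.1836


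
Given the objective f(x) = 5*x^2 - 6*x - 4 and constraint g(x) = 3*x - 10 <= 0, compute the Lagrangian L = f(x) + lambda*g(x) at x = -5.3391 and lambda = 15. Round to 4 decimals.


Step 1: Evaluate f(x).
f(-5.3391) = 5*(-5.3391)^2 - 6*(-5.3391) - 4 = 170.5645
Step 2: Evaluate g(x).
g(-5.3391) = 3*-5.3391 - 10 = -26.0173
Step 3: Compute Lagrangian.
L = 170.5645 + 15*-26.0173 = -219.695


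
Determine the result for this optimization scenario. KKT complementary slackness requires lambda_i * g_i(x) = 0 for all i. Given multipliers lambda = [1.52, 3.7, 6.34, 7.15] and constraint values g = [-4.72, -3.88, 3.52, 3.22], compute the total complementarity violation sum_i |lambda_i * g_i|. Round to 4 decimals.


KKT complementary slackness check:
lambda_1 * g_1 = 1.52 * -4.72 = -7.1744
lambda_2 * g_2 = 3.7 * -3.88 = -14.356
lambda_3 * g_3 = 6.34 * 3.52 = 22.3168
lambda_4 * g_4 = 7.15 * 3.22 = 23.023
Total violation = 7.1744 + 14.356 + 22.3168 + 23.023 = 66.8702


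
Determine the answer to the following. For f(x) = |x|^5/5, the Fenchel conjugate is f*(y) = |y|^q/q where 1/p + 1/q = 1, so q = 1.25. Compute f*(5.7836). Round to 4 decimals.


The conjugate exponent q satisfies 1/p + 1/q = 1.
p = 5, so q = 5/(5 - 1) = 1.25
|y|^q = 5.7836^1.25 = 8.9691
f*(5.7836) = 8.9691 / 1.25 = 7.1753


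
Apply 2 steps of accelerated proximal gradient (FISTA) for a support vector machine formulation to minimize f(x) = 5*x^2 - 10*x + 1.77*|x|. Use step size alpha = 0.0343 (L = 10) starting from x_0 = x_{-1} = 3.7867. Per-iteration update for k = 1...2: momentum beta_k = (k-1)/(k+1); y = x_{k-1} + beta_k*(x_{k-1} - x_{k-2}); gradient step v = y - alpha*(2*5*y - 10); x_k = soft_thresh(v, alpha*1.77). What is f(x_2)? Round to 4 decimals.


FISTA on f(x) = 5*x^2 - 10*x + 1.77*|x|
L = 10, alpha = 0.0343
Iteration 1: beta = 0.0, y = 3.7867 + 0.0*(3.7867 - 3.7867) = 3.7867
  grad(y) = 27.867, v = y - alpha*grad = 2.8309
  prox(v) = soft_thresh(2.8309, 0.0607) = 2.7702
Iteration 2: beta = 0.3333, y = 2.7702 + 0.3333*(2.7702 - 3.7867) = 2.4313
  grad(y) = 14.313, v = y - alpha*grad = 1.9404
  prox(v) = soft_thresh(1.9404, 0.0607) = 1.8797
f(x_2) = 5*1.8797^2 - 10*1.8797 + 1.77*|1.8797| = 2.1959


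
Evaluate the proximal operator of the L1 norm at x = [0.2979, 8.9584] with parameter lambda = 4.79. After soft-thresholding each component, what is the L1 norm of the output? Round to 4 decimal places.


Soft-thresholding with lambda = 4.79:
prox(0.2979) = sign(0.2979)*max(|0.2979| - 4.79, 0) = 0.0
prox(8.9584) = sign(8.9584)*max(|8.9584| - 4.79, 0) = 4.1684
prox(x) = [0.0, 4.1684]
||prox(x)||_1 = 0.0 + 4.1684 = 4.1684


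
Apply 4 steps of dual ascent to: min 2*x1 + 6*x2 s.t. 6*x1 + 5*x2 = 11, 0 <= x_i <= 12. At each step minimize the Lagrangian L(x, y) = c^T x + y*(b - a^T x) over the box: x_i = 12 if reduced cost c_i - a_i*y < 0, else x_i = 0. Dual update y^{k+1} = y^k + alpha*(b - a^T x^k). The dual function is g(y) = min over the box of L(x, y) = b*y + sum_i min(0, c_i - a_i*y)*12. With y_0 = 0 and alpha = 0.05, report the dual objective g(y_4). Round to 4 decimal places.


Dual ascent for LP: min 2*x1 + 6*x2, 6*x1 + 5*x2 = 11, 0 <= x_i <= 12
Step 1: y^k = 0.0, reduced costs: (2.0, 6.0)
  x^k = (0.0, 0.0), subgradient = b - a^T x = 11.0
  y^{k+1} = 0.0 + 0.05*11.0 = 0.55
Step 2: y^k = 0.55, reduced costs: (-1.3, 3.25)
  x^k = (12.0, 0.0), subgradient = b - a^T x = -61.0
  y^{k+1} = 0.55 + 0.05*-61.0 = -2.5
Step 3: y^k = -2.5, reduced costs: (17.0, 18.5)
  x^k = (0.0, 0.0), subgradient = b - a^T x = 11.0
  y^{k+1} = -2.5 + 0.05*11.0 = -1.95
Step 4: y^k = -1.95, reduced costs: (13.7, 15.75)
  x^k = (0.0, 0.0), subgradient = b - a^T x = 11.0
  y^{k+1} = -1.95 + 0.05*11.0 = -1.4
Dual objective at y_4 = -1.4: reduced costs (10.4, 13.0), box minimizer x = (0.0, 0.0)
g(y_4) = b*y + (c1 - a1*y)*x1 + (c2 - a2*y)*x2 = 11*(-1.4) + 10.4*0.0 + 13.0*0.0 = -15.4 + 0.0 + 0.0 = -15.4


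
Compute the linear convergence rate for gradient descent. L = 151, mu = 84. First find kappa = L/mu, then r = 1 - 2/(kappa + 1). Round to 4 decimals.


Step 1: Compute the condition number.
kappa = L/mu = 151/84 = 1.7976
Step 2: Compute the convergence rate.
r = 1 - 2/(kappa + 1) = 1 - 2*mu/(L + mu) = (L - mu)/(L + mu) = 67/235 = 0.2851


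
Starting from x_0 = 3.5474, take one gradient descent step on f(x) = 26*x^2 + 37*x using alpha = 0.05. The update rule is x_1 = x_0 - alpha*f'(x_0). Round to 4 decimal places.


We compute the gradient at x_0 and apply the update.
f'(x) = 52*x + 37
f'(3.5474) = 52*3.5474 + 37 = 221.4648
x_1 = 3.5474 - 0.05*221.4648 = -7.5258


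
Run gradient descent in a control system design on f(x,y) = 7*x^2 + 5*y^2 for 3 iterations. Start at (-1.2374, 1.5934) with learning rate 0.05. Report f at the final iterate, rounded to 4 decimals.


Gradient descent on f(x,y) = 7*x^2 + 5*y^2.
Starting point: (-1.2374, 1.5934), alpha = 0.05
Step 1: grad_x = 2*7*-1.2374 = -17.3236, grad_y = 2*5*1.5934 = 15.934
  x_1 = -1.2374 - 0.05*-17.3236 = -0.3712
  y_1 = 1.5934 - 0.05*15.934 = 0.7967
Step 2: grad_x = 2*7*-0.3712 = -5.1971, grad_y = 2*5*0.7967 = 7.967
  x_2 = -0.3712 - 0.05*-5.1971 = -0.1114
  y_2 = 0.7967 - 0.05*7.967 = 0.3984
Step 3: grad_x = 2*7*-0.1114 = -1.5591, grad_y = 2*5*0.3984 = 3.9835
  x_3 = -0.1114 - 0.05*-1.5591 = -0.0334
  y_3 = 0.3984 - 0.05*3.9835 = 0.1992
f(-0.0334, 0.1992) = 7*(-0.0334)^2 + 5*0.1992^2 = 0.2062


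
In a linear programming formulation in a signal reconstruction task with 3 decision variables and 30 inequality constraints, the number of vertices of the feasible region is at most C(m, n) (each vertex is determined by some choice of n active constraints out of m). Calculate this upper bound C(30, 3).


Each vertex corresponds to some choice of n active constraints out of m, so the number of vertices is at most C(m, n) = m! / (n!(m-n)!).
m = 30, n = 3
Numerator: 30 * 29 * 28
Denominator: 3! = 6
C(30, 3) = 4060


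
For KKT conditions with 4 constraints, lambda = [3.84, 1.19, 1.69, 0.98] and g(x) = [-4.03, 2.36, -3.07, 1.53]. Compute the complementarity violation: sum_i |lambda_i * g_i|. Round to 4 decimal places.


KKT complementary slackness check:
lambda_1 * g_1 = 3.84 * -4.03 = -15.4752
lambda_2 * g_2 = 1.19 * 2.36 = 2.8084
lambda_3 * g_3 = 1.69 * -3.07 = -5.1883
lambda_4 * g_4 = 0.98 * 1.53 = 1.4994
Total violation = 15.4752 + 2.8084 + 5.1883 + 1.4994 = 24.9713


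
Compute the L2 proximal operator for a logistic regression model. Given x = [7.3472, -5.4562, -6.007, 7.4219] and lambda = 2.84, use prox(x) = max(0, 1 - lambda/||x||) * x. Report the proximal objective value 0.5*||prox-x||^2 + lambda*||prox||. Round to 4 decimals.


Step 1: Compute ||x||.
||x|| = 13.2257
Step 2: Compute scaling factor.
scale = max(0, 1 - 2.84/13.2257) = 0.7853
Step 3: prox(x) = [5.7695, -4.2846, -4.7171, 5.8282]
||prox(x)|| = 10.3857
Step 4: Proximal objective.
0.5*||prox-x||^2 = 4.0328
lambda*||prox|| = 29.4954
Total = 33.5283


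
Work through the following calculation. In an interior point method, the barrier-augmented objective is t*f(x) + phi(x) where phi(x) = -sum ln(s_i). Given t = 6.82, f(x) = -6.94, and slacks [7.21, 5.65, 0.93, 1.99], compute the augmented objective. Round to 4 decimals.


Step 1: Compute log-barrier.
ln values: [1.9755, 1.7317, -0.0726, 0.6881]
phi = -(1.9755 + 1.7317 - 0.0726 + 0.6881) = -4.3227
Step 2: Compute augmented objective.
t*f(x) = 6.82*-6.94 = -47.3308
Total = -47.3308 - 4.3227 = -51.6535


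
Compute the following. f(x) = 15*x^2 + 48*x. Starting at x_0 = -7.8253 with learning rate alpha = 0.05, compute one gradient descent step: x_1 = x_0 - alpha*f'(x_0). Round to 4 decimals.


We compute the gradient at x_0 and apply the update.
f'(x) = 30*x + 48
f'(-7.8253) = 30*-7.8253 + 48 = -186.759
x_1 = -7.8253 - 0.05*-186.759 = 1.5127


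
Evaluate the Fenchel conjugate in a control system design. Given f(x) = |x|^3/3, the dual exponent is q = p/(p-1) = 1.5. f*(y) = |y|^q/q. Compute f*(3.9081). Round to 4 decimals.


The conjugate exponent q satisfies 1/p + 1/q = 1.
p = 3, so q = 3/(3 - 1) = 1.5
|y|^q = 3.9081^1.5 = 7.7259
f*(3.9081) = 7.7259 / 1.5 = 5.1506


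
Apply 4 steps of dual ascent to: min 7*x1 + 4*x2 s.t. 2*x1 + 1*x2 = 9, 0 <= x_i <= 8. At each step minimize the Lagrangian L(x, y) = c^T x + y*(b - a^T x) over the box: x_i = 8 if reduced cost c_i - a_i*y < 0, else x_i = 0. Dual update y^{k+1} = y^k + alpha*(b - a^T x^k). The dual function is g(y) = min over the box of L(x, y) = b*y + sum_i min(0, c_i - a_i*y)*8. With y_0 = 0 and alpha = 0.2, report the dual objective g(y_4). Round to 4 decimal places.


Dual ascent for LP: min 7*x1 + 4*x2, 2*x1 + 1*x2 = 9, 0 <= x_i <= 8
Step 1: y^k = 0.0, reduced costs: (7.0, 4.0)
  x^k = (0.0, 0.0), subgradient = b - a^T x = 9.0
  y^{k+1} = 0.0 + 0.2*9.0 = 1.8
Step 2: y^k = 1.8, reduced costs: (3.4, 2.2)
  x^k = (0.0, 0.0), subgradient = b - a^T x = 9.0
  y^{k+1} = 1.8 + 0.2*9.0 = 3.6
Step 3: y^k = 3.6, reduced costs: (-0.2, 0.4)
  x^k = (8.0, 0.0), subgradient = b - a^T x = -7.0
  y^{k+1} = 3.6 + 0.2*-7.0 = 2.2
Step 4: y^k = 2.2, reduced costs: (2.6, 1.8)
  x^k = (0.0, 0.0), subgradient = b - a^T x = 9.0
  y^{k+1} = 2.2 + 0.2*9.0 = 4.0
Dual objective at y_4 = 4.0: reduced costs (-1.0, 0.0), box minimizer x = (8.0, 0.0)
g(y_4) = b*y + (c1 - a1*y)*x1 + (c2 - a2*y)*x2 = 9*4.0 + (-1.0)*8.0 + 0.0*0.0 = 36.0 - 8.0 + 0.0 = 28.0
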